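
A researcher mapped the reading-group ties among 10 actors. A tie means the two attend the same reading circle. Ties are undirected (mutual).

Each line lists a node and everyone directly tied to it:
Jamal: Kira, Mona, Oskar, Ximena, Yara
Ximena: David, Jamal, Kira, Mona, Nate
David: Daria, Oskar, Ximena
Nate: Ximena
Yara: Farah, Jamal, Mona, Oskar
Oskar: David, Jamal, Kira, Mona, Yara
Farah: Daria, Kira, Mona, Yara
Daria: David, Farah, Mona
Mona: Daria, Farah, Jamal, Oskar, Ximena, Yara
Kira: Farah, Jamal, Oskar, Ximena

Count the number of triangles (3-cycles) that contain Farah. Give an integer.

Farah's neighbors: Daria, Kira, Mona, and Yara.
Neighbor pairs that are themselves tied: Farah–Daria–Mona; Farah–Mona–Yara. Each forms one triangle with Farah, for 2 in total.

2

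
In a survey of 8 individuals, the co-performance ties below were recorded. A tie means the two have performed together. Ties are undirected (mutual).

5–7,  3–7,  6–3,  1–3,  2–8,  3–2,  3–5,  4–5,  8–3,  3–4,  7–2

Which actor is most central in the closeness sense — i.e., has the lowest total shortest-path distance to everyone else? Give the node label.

3

Farness (sum of distances to all others) for each node — 1:13, 2:11, 3:7, 4:12, 5:11, 6:13, 7:11, 8:12.
The smallest farness is 7, for 3, so 3 has the highest closeness.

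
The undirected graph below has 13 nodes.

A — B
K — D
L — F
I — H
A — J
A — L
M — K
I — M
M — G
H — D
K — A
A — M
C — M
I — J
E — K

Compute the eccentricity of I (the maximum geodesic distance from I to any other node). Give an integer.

4

Distances from I: A:2, B:3, C:2, D:2, E:3, F:4, G:2, H:1, J:1, K:2, L:3, M:1.
The largest is 4 (to F), so the eccentricity of I is 4.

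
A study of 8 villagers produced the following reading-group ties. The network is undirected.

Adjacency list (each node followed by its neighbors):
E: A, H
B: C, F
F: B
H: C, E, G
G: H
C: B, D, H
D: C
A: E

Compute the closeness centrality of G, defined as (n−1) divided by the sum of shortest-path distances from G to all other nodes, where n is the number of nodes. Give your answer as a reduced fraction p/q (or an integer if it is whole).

7/18

Distances from G: A:3, B:3, C:2, D:3, E:2, F:4, H:1. Sum = 18.
n = 8, so closeness = 7/18.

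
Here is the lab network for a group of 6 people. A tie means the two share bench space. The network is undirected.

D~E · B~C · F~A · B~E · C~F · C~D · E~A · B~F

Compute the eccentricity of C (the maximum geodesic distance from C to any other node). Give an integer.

Distances from C: A:2, B:1, D:1, E:2, F:1.
The largest is 2 (to E and A), so the eccentricity of C is 2.

2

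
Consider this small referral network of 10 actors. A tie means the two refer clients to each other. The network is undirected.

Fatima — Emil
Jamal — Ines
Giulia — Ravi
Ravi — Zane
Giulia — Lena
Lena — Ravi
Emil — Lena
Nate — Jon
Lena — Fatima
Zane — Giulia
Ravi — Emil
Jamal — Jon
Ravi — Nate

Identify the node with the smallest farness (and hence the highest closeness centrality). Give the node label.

Ravi

Farness (sum of distances to all others) for each node — Emil:21, Fatima:27, Giulia:21, Ines:36, Jamal:28, Jon:22, Lena:20, Nate:18, Ravi:16, Zane:23.
The smallest farness is 16, for Ravi, so Ravi has the highest closeness.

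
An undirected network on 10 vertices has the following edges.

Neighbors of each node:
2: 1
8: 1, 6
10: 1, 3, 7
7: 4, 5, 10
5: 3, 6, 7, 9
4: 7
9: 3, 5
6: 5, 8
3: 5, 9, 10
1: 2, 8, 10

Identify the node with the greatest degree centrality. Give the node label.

5

Degrees — 1:3, 2:1, 3:3, 4:1, 5:4, 6:2, 7:3, 8:2, 9:2, 10:3.
The maximum is 4, attained only by 5.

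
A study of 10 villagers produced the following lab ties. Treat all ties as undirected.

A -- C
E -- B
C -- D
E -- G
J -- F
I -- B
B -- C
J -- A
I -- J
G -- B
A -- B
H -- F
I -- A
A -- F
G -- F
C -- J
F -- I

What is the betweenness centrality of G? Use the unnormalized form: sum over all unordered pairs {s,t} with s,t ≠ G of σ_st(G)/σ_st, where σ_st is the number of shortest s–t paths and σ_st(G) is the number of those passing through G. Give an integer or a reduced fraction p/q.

Pairs whose geodesics pass through G — E–H: 1; E–F: 1; E–J: 1/4; B–H: 1/3; B–F: 1/3.
All other pairs contribute 0.
Summing the contributions gives betweenness(G) = 35/12.

35/12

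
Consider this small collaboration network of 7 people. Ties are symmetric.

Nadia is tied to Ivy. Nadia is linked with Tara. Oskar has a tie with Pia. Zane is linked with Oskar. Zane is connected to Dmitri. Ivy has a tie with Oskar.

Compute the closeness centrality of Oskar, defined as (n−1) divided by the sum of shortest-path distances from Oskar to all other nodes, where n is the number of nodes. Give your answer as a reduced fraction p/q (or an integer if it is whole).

3/5

Distances from Oskar: Dmitri:2, Ivy:1, Nadia:2, Pia:1, Tara:3, Zane:1. Sum = 10.
n = 7, so closeness = 6/10 = 3/5.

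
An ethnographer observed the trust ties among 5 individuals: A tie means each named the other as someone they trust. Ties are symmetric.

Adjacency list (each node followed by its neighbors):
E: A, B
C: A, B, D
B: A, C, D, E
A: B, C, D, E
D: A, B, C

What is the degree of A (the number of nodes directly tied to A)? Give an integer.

4

A is directly tied to B, C, D, and E. That is 4 neighbors, so the degree of A is 4.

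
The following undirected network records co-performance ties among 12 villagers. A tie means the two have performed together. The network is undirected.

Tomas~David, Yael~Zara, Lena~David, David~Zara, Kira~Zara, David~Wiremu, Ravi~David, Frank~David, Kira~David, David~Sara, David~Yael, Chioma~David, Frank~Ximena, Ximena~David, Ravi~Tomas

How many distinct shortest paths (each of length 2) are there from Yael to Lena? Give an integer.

The shortest distance is 2, and the only length-2 path is Yael–David–Lena. So there is exactly 1 shortest path.

1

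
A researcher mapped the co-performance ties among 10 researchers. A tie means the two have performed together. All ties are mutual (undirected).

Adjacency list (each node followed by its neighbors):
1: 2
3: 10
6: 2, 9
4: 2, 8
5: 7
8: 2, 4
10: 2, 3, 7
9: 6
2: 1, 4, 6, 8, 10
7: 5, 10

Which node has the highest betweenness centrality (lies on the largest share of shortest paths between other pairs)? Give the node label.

Unnormalized betweenness of each node: 1:0, 2:28, 3:0, 4:0, 5:0, 6:8, 7:8, 8:0, 9:0, 10:20.
2 has the largest value, 28, making it the main broker — the node through which the most shortest paths run.

2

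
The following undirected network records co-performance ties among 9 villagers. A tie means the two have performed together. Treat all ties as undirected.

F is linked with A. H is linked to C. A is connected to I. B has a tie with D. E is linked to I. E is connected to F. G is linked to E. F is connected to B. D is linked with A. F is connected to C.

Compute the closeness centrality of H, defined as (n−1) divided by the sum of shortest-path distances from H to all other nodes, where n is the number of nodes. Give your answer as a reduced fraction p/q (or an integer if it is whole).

1/3

Distances from H: A:3, B:3, C:1, D:4, E:3, F:2, G:4, I:4. Sum = 24.
n = 9, so closeness = 8/24 = 1/3.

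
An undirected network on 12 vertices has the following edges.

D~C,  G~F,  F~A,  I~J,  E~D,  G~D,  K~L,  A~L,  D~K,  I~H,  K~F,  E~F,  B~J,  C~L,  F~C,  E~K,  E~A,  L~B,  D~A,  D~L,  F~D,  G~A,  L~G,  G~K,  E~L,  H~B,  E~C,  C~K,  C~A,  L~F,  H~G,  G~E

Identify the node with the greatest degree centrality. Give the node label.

L

Degrees — A:6, B:3, C:6, D:7, E:7, F:7, G:7, H:3, I:2, J:2, K:6, L:8.
The maximum is 8, attained only by L.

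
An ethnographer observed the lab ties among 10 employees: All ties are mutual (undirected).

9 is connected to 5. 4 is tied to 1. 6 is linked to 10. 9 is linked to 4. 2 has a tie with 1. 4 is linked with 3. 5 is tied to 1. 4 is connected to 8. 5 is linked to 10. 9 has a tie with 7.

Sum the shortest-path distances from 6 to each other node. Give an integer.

Distances from 6: 1:3, 2:4, 3:5, 4:4, 5:2, 7:4, 8:5, 9:3, 10:1.
Sum = 3 + 4 + 5 + 4 + 2 + 4 + 5 + 3 + 1 = 31.

31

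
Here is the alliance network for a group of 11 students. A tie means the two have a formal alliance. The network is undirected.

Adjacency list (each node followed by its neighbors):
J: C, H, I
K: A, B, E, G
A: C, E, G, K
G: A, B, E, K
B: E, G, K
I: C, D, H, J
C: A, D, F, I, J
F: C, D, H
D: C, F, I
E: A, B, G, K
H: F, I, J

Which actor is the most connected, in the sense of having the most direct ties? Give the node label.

C

Degrees — A:4, B:3, C:5, D:3, E:4, F:3, G:4, H:3, I:4, J:3, K:4.
The maximum is 5, attained only by C.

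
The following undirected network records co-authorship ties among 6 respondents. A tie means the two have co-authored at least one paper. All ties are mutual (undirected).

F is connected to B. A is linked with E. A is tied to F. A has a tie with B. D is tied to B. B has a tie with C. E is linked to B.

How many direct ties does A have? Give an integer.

3

A is directly tied to B, E, and F. That is 3 neighbors, so the degree of A is 3.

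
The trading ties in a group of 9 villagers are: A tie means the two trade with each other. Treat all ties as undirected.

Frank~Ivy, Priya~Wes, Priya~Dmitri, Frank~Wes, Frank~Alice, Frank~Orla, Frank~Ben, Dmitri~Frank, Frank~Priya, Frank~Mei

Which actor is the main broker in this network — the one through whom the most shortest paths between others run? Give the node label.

Frank

Unnormalized betweenness of each node: Alice:0, Ben:0, Dmitri:0, Frank:51/2, Ivy:0, Mei:0, Orla:0, Priya:1/2, Wes:0.
Frank has the largest value, 51/2, making it the main broker — the node through which the most shortest paths run.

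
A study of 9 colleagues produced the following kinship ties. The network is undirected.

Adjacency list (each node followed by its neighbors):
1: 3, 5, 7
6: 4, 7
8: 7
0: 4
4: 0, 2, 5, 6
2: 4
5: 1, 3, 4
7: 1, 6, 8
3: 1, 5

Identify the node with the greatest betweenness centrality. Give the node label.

4

Unnormalized betweenness of each node: 0:0, 1:9/2, 2:0, 3:0, 4:29/2, 5:13/2, 6:6, 7:17/2, 8:0.
4 has the largest value, 29/2, making it the main broker — the node through which the most shortest paths run.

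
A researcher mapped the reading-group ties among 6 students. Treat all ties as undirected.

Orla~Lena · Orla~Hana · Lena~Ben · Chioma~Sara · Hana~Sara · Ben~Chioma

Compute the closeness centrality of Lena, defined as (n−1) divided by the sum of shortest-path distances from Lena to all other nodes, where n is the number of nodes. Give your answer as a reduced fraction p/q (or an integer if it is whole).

5/9

Distances from Lena: Ben:1, Chioma:2, Hana:2, Orla:1, Sara:3. Sum = 9.
n = 6, so closeness = 5/9.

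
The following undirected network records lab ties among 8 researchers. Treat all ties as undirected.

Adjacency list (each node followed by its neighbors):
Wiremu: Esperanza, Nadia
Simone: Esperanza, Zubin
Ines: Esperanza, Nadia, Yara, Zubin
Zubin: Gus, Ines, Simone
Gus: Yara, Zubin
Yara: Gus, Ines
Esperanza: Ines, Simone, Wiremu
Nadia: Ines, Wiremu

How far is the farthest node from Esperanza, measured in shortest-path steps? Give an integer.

3

Distances from Esperanza: Gus:3, Ines:1, Nadia:2, Simone:1, Wiremu:1, Yara:2, Zubin:2.
The largest is 3 (to Gus), so the eccentricity of Esperanza is 3.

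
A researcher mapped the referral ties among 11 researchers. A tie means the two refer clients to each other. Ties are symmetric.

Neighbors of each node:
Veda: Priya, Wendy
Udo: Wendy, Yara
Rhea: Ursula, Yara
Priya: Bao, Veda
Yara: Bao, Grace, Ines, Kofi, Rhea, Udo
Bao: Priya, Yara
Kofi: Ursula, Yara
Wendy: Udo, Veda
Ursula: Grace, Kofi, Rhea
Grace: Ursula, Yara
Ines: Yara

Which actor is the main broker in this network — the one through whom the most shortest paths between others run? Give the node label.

Yara

Unnormalized betweenness of each node: Bao:19/2, Grace:7/3, Ines:0, Kofi:7/3, Priya:9/2, Rhea:7/3, Udo:19/2, Ursula:3/2, Veda:2, Wendy:9/2, Yara:65/2.
Yara has the largest value, 65/2, making it the main broker — the node through which the most shortest paths run.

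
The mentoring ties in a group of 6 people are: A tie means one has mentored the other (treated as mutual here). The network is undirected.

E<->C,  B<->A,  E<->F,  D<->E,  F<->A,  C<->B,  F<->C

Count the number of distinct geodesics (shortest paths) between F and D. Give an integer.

The shortest distance is 2, and the only length-2 path is F–E–D. So there is exactly 1 shortest path.

1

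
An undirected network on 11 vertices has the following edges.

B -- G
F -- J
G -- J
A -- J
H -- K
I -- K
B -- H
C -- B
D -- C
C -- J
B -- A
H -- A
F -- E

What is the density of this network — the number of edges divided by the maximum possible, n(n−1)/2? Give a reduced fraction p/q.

There are 13 edges and 11 nodes, so the maximum possible is C(11,2) = 55.
Density = 13/55.

13/55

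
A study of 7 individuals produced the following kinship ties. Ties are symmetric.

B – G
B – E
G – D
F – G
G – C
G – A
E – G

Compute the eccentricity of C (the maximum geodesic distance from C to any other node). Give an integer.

2

Distances from C: A:2, B:2, D:2, E:2, F:2, G:1.
The largest is 2 (to A, B, D, F, and E), so the eccentricity of C is 2.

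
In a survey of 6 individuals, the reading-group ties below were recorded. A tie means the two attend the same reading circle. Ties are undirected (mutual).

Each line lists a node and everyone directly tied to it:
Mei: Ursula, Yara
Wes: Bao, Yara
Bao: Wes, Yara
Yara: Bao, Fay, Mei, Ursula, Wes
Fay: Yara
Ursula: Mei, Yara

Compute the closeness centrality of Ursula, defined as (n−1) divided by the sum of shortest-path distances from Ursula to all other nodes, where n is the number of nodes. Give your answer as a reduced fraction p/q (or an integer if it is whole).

Distances from Ursula: Bao:2, Fay:2, Mei:1, Wes:2, Yara:1. Sum = 8.
n = 6, so closeness = 5/8.

5/8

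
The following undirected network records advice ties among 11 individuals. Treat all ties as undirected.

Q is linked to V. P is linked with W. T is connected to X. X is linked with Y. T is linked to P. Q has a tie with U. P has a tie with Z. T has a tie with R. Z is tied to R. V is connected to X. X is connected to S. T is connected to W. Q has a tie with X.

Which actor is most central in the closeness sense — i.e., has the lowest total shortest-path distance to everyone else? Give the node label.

X

Farness (sum of distances to all others) for each node — P:23, Q:22, R:24, S:25, T:17, U:31, V:23, W:24, X:16, Y:25, Z:30.
The smallest farness is 16, for X, so X has the highest closeness.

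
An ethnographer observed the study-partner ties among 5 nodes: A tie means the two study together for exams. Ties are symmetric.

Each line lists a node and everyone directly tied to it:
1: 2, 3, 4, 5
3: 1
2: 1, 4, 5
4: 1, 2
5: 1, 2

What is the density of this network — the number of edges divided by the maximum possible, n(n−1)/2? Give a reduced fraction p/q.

3/5

There are 6 edges and 5 nodes, so the maximum possible is C(5,2) = 10.
Density = 6/10 = 3/5.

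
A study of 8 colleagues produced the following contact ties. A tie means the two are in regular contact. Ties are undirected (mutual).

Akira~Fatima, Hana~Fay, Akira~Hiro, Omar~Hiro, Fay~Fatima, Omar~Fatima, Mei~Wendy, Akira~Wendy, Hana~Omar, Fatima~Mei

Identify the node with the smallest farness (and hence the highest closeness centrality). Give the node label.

Farness (sum of distances to all others) for each node — Akira:12, Fatima:10, Fay:14, Hana:16, Hiro:14, Mei:14, Omar:12, Wendy:16.
The smallest farness is 10, for Fatima, so Fatima has the highest closeness.

Fatima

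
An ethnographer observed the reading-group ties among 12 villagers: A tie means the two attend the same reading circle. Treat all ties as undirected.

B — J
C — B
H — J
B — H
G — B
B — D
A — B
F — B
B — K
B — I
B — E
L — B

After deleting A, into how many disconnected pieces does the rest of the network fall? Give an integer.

1

A's neighbors (B) remain reachable from one another through other ties, so the rest of the network stays in one piece.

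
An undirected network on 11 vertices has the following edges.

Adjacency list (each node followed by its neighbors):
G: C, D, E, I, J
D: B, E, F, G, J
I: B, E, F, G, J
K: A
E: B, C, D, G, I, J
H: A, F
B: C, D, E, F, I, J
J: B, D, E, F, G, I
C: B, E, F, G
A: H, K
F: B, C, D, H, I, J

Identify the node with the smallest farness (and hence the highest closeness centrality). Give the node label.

Farness (sum of distances to all others) for each node — A:27, B:17, C:19, D:18, E:20, F:15, G:21, H:20, I:18, J:17, K:36.
The smallest farness is 15, for F, so F has the highest closeness.

F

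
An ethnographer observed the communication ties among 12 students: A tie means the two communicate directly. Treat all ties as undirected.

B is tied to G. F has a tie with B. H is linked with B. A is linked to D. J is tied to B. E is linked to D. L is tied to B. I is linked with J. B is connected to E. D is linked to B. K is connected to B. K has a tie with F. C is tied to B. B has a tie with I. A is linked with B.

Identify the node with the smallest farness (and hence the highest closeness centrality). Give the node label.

Farness (sum of distances to all others) for each node — A:20, B:11, C:21, D:19, E:20, F:20, G:21, H:21, I:20, J:20, K:20, L:21.
The smallest farness is 11, for B, so B has the highest closeness.

B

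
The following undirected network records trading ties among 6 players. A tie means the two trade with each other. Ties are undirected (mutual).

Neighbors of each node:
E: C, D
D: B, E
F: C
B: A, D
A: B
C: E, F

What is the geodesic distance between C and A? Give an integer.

One shortest route is C – E – D – B – A, which uses 4 edges, and at distance 3 from C we only reach {B}, which does not include A. So d(C,A) = 4.

4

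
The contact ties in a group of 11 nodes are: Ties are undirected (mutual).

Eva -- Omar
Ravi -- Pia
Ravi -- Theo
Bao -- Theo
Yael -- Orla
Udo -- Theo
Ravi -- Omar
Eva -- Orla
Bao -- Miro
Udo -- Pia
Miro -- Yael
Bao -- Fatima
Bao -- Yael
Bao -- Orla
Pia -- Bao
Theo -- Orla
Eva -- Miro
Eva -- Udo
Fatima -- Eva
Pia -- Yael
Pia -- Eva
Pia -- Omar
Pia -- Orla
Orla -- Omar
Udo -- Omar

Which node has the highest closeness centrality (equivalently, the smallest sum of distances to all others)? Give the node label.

Pia

Farness (sum of distances to all others) for each node — Bao:14, Eva:14, Fatima:19, Miro:18, Omar:15, Orla:14, Pia:13, Ravi:19, Theo:16, Udo:16, Yael:16.
The smallest farness is 13, for Pia, so Pia has the highest closeness.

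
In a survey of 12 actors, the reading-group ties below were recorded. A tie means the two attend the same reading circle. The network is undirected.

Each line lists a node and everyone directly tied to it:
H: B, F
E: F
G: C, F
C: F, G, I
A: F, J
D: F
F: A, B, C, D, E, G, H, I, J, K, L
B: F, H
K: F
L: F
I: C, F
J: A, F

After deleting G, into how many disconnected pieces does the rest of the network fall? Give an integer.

G's neighbors (C and F) remain reachable from one another through other ties, so the rest of the network stays in one piece.

1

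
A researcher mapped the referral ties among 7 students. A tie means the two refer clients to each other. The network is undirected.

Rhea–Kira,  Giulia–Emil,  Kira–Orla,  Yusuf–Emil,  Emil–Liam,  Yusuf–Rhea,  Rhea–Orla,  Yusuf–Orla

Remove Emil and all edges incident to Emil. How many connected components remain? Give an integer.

Without Emil, the remaining ties split the others into: {Liam}; {Giulia}; {Kira, Orla, Rhea, Yusuf}.
That's 3 separate components.

3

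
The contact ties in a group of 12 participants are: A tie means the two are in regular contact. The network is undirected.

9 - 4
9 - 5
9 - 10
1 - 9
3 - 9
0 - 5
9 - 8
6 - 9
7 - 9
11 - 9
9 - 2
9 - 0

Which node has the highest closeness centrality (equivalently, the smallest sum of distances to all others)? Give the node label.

9

Farness (sum of distances to all others) for each node — 0:20, 1:21, 2:21, 3:21, 4:21, 5:20, 6:21, 7:21, 8:21, 9:11, 10:21, 11:21.
The smallest farness is 11, for 9, so 9 has the highest closeness.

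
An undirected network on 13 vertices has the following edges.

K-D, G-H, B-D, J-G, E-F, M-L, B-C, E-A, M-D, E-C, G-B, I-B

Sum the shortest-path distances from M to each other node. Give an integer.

Distances from M: A:5, B:2, C:3, D:1, E:4, F:5, G:3, H:4, I:3, J:4, K:2, L:1.
Sum = 5 + 2 + 3 + 1 + 4 + 5 + 3 + 4 + 3 + 4 + 2 + 1 = 37.

37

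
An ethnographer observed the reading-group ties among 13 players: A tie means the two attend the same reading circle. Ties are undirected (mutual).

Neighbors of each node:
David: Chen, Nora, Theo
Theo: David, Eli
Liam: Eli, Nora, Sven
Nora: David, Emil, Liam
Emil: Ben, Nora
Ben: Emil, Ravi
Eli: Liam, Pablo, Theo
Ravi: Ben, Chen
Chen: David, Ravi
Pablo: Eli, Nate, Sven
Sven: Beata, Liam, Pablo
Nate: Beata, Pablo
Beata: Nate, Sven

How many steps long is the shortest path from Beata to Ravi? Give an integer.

One shortest route is Beata – Sven – Liam – Nora – David – Chen – Ravi, which uses 6 edges, and at distance 5 from Beata we only reach {Ben, Chen}, which does not include Ravi. So d(Beata,Ravi) = 6.

6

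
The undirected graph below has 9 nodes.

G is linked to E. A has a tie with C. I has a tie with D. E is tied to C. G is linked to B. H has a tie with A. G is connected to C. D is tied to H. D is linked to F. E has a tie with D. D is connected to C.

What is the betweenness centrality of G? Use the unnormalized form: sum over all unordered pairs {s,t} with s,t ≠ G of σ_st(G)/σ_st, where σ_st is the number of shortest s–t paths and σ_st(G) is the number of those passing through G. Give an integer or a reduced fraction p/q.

7

Pairs whose geodesics pass through G — B–E: 1; B–I: 2/2; B–F: 2/2; B–A: 1; B–D: 2/2; B–H: 3/3; B–C: 1.
All other pairs contribute 0.
Summing the contributions gives betweenness(G) = 7.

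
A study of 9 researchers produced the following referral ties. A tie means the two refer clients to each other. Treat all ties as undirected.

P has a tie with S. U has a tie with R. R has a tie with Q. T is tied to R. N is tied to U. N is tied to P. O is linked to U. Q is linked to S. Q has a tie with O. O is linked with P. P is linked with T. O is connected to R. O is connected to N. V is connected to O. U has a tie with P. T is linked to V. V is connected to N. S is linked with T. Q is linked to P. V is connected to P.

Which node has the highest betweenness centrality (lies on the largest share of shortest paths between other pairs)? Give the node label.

P

Unnormalized betweenness of each node: N:1/3, O:35/12, P:19/3, Q:5/4, R:3/2, S:1/3, T:7/4, U:3/4, V:5/6.
P has the largest value, 19/3, making it the main broker — the node through which the most shortest paths run.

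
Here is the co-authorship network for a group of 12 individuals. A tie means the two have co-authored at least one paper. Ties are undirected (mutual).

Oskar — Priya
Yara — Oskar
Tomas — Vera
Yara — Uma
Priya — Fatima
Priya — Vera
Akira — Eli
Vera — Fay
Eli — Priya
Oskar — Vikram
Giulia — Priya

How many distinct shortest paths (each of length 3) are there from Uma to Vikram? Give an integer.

The shortest distance is 3, and the only length-3 path is Uma–Yara–Oskar–Vikram. So there is exactly 1 shortest path.

1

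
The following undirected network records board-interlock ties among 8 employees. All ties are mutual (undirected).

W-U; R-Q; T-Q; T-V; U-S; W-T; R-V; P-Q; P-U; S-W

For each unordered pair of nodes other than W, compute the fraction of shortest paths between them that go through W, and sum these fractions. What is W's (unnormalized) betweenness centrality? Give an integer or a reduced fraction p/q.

Pairs whose geodesics pass through W — U–T: 1; U–V: 1; S–T: 1; S–V: 1; S–R: 2/3; S–Q: 1/2.
All other pairs contribute 0.
Summing the contributions gives betweenness(W) = 31/6.

31/6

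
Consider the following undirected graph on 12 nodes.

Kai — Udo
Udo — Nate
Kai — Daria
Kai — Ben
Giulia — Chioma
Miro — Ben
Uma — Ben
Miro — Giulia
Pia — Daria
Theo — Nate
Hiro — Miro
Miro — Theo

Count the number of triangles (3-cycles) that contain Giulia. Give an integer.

Giulia's neighbors are Chioma and Miro, but none of them are tied to each other, so no triangle contains Giulia.

0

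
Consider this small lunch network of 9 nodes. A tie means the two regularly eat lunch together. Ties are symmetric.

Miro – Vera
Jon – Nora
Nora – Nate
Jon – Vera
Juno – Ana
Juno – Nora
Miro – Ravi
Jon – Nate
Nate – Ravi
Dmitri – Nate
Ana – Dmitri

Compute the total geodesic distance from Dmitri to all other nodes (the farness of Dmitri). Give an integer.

Distances from Dmitri: Ana:1, Jon:2, Juno:2, Miro:3, Nate:1, Nora:2, Ravi:2, Vera:3.
Sum = 1 + 2 + 2 + 3 + 1 + 2 + 2 + 3 = 16.

16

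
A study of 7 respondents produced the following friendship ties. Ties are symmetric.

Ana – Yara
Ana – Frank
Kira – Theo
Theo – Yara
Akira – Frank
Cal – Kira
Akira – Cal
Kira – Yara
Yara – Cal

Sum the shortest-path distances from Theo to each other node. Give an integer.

12

Distances from Theo: Akira:3, Ana:2, Cal:2, Frank:3, Kira:1, Yara:1.
Sum = 3 + 2 + 2 + 3 + 1 + 1 = 12.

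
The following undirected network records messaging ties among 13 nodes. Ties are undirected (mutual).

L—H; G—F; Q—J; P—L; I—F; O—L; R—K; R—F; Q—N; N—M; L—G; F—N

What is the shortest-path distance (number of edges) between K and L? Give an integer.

4

One shortest route is K – R – F – G – L, which uses 4 edges, and at distance 3 from K we only reach {G, I, N}, which does not include L. So d(K,L) = 4.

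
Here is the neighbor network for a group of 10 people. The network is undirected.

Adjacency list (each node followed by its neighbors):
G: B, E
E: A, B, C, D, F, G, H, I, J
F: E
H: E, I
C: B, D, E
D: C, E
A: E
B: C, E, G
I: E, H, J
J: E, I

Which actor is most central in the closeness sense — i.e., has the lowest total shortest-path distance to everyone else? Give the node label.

E

Farness (sum of distances to all others) for each node — A:17, B:15, C:15, D:16, E:9, F:17, G:16, H:16, I:15, J:16.
The smallest farness is 9, for E, so E has the highest closeness.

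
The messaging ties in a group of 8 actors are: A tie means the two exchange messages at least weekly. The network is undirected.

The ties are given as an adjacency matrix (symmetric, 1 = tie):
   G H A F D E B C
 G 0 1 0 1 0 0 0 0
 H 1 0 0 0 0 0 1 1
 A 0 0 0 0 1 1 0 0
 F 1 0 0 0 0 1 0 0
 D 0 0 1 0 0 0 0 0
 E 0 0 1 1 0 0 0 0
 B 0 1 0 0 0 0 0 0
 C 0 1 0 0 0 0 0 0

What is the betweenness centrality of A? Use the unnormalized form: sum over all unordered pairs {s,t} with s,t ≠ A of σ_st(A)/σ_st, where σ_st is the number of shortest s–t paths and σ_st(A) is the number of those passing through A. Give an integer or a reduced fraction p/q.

6

Pairs whose geodesics pass through A — G–D: 1; H–D: 1; F–D: 1; D–E: 1; D–B: 1; D–C: 1.
All other pairs contribute 0.
Summing the contributions gives betweenness(A) = 6.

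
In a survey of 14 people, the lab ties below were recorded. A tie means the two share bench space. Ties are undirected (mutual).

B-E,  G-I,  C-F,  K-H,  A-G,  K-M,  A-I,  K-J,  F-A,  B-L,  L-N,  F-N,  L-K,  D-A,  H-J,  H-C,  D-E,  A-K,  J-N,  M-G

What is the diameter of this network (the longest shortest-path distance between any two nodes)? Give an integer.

Eccentricity of each node (its greatest distance to any other): A:3, B:4, C:4, D:3, E:4, F:3, G:4, H:4, I:4, J:4, K:3, L:3, M:4, N:3.
The maximum eccentricity is 4, realized for instance by the pair I–B via I – A – D – E – B. So the diameter is 4.

4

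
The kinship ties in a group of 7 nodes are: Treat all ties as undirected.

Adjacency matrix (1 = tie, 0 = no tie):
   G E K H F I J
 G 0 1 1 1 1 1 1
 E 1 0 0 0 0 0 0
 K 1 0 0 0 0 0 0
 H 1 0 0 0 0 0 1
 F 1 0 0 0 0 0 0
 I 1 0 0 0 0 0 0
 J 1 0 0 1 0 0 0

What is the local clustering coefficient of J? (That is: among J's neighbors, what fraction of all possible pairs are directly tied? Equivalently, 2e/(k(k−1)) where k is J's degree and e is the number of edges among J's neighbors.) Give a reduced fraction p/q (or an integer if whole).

J's neighbors: G and H (k = 2).
Possible neighbor pairs: C(2,2) = 1. Edges among them: G–H → e = 1.
Clustering(J) = 1/1.

1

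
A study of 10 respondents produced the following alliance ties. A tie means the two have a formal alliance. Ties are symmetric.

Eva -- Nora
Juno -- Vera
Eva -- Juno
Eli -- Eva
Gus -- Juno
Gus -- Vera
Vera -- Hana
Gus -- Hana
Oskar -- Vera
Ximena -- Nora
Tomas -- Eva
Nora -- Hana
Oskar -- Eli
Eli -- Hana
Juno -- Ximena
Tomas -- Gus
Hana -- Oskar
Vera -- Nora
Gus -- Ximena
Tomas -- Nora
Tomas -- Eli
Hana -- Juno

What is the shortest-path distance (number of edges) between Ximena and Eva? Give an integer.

2

One shortest route is Ximena – Juno – Eva, which uses 2 edges, and Ximena and Eva are not directly tied, so nothing shorter exists. So d(Ximena,Eva) = 2.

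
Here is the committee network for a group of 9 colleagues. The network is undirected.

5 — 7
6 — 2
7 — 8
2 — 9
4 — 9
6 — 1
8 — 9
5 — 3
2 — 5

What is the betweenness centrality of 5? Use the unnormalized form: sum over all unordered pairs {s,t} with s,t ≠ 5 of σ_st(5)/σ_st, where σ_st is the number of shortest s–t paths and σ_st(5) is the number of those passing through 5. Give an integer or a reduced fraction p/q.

Pairs whose geodesics pass through 5 — 3–8: 1; 3–9: 1; 3–6: 1; 3–4: 1; 3–2: 1; 3–7: 1; 3–1: 1; 6–7: 1; 2–7: 1; 7–1: 1.
All other pairs contribute 0.
Summing the contributions gives betweenness(5) = 10.

10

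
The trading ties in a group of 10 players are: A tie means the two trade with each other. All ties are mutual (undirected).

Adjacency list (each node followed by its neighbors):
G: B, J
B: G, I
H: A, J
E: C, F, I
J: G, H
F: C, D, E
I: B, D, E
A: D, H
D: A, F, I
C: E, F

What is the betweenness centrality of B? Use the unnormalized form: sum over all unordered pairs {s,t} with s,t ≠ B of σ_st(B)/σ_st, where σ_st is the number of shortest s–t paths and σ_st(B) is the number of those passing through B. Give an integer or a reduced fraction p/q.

15/2

Pairs whose geodesics pass through B — F–G: 2/2; C–G: 1; C–J: 1/2; E–G: 1; E–J: 1; I–G: 1; I–J: 1; G–D: 1.
All other pairs contribute 0.
Summing the contributions gives betweenness(B) = 15/2.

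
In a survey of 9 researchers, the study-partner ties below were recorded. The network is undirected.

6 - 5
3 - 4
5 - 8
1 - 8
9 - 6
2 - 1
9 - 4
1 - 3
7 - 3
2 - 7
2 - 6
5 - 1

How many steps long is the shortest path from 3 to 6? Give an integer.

3

One shortest route is 3 – 4 – 9 – 6, which uses 3 edges, and at distance 2 from 3 we only reach {2, 5, 8, 9}, which does not include 6. So d(3,6) = 3.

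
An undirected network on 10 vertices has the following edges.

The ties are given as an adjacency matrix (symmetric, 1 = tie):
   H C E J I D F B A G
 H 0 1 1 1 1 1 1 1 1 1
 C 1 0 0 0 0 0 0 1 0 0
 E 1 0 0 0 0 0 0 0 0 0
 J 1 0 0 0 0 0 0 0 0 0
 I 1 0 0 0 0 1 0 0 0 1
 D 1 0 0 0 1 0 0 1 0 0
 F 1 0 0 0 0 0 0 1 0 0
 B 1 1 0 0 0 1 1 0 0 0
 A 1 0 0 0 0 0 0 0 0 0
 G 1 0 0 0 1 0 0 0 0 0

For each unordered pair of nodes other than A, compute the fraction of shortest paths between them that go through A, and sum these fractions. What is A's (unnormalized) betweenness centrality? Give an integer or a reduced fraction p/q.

No shortest path between any pair of other nodes passes through A.
Summing the contributions gives betweenness(A) = 0.

0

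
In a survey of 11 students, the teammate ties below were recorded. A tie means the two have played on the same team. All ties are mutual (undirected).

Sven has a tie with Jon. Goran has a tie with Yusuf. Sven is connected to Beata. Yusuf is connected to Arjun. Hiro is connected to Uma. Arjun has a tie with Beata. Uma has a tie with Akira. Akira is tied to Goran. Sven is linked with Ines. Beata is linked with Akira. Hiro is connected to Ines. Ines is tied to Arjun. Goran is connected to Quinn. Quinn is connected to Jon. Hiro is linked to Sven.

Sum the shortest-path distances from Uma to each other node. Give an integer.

22

Distances from Uma: Akira:1, Arjun:3, Beata:2, Goran:2, Hiro:1, Ines:2, Jon:3, Quinn:3, Sven:2, Yusuf:3.
Sum = 1 + 3 + 2 + 2 + 1 + 2 + 3 + 3 + 2 + 3 = 22.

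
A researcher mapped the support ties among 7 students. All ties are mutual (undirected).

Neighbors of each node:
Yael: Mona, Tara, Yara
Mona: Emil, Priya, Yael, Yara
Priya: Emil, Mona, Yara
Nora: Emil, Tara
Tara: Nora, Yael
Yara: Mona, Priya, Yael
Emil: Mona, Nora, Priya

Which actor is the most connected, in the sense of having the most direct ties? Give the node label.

Degrees — Emil:3, Mona:4, Nora:2, Priya:3, Tara:2, Yael:3, Yara:3.
The maximum is 4, attained only by Mona.

Mona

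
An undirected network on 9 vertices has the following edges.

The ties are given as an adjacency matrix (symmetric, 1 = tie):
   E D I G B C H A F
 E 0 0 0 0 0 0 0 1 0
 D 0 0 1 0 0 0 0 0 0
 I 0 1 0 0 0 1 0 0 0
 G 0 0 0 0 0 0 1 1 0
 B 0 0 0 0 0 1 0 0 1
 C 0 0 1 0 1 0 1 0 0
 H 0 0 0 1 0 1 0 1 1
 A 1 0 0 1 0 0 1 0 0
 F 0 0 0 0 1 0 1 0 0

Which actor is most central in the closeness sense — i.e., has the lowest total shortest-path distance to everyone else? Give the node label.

Farness (sum of distances to all others) for each node — A:17, B:19, C:14, D:26, E:24, F:18, G:18, H:13, I:19.
The smallest farness is 13, for H, so H has the highest closeness.

H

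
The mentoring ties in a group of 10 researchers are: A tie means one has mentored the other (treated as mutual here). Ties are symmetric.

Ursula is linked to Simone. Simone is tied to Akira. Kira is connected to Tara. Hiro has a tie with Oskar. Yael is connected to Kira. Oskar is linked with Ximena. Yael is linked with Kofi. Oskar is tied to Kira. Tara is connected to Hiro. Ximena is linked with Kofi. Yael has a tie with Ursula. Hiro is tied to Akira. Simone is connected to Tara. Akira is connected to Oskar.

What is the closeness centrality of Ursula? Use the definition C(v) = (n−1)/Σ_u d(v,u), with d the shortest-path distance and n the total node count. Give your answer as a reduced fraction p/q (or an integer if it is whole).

9/19

Distances from Ursula: Akira:2, Hiro:3, Kira:2, Kofi:2, Oskar:3, Simone:1, Tara:2, Ximena:3, Yael:1. Sum = 19.
n = 10, so closeness = 9/19.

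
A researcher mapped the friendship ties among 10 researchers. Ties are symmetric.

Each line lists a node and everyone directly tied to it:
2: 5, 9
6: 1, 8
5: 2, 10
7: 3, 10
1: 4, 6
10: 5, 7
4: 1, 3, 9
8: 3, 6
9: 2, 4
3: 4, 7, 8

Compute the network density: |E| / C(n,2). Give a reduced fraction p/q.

There are 11 edges and 10 nodes, so the maximum possible is C(10,2) = 45.
Density = 11/45.

11/45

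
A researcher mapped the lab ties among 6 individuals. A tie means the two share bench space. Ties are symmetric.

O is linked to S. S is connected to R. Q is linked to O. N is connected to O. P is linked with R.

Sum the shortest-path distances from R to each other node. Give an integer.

10

Distances from R: N:3, O:2, P:1, Q:3, S:1.
Sum = 3 + 2 + 1 + 3 + 1 = 10.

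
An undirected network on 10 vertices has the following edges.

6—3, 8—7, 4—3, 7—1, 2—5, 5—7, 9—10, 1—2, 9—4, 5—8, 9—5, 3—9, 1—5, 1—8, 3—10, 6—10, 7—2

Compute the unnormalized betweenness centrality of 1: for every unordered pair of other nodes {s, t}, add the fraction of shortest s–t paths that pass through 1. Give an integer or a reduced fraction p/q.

Pairs whose geodesics pass through 1 — 8–2: 1/3.
All other pairs contribute 0.
Summing the contributions gives betweenness(1) = 1/3.

1/3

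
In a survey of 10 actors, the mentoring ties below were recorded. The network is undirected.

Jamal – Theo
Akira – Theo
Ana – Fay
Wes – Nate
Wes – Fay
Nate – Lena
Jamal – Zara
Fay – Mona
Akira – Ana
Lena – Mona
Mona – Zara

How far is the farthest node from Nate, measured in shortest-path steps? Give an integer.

5

Distances from Nate: Akira:4, Ana:3, Fay:2, Jamal:4, Lena:1, Mona:2, Theo:5, Wes:1, Zara:3.
The largest is 5 (to Theo), so the eccentricity of Nate is 5.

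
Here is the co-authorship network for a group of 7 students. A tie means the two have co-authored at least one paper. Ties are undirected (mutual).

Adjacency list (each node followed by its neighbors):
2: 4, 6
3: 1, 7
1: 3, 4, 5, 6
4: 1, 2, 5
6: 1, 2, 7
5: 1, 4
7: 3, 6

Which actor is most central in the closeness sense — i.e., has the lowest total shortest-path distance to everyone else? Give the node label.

1

Farness (sum of distances to all others) for each node — 1:8, 2:11, 3:11, 4:10, 5:11, 6:9, 7:12.
The smallest farness is 8, for 1, so 1 has the highest closeness.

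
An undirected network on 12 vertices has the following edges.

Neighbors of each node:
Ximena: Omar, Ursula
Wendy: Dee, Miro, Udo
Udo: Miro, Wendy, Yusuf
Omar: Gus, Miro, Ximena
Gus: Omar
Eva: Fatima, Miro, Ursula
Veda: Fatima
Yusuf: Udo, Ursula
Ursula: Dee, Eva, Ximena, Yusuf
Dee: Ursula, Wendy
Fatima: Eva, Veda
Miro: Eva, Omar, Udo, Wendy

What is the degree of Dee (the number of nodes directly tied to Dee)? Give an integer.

Dee is directly tied to Ursula and Wendy. That is 2 neighbors, so the degree of Dee is 2.

2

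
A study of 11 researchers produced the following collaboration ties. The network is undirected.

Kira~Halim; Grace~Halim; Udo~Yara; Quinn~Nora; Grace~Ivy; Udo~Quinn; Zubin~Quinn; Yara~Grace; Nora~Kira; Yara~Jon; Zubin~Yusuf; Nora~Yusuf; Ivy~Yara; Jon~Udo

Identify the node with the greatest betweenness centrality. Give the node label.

Unnormalized betweenness of each node: Grace:22/3, Halim:19/3, Ivy:0, Jon:0, Kira:41/6, Nora:67/6, Quinn:91/6, Udo:41/3, Yara:35/3, Yusuf:3/2, Zubin:7/3.
Quinn has the largest value, 91/6, making it the main broker — the node through which the most shortest paths run.

Quinn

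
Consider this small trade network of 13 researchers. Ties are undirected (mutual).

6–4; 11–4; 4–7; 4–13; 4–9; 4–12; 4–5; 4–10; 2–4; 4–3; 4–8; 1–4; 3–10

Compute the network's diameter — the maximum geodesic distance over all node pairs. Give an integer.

Eccentricity of each node (its greatest distance to any other): 1:2, 2:2, 3:2, 4:1, 5:2, 6:2, 7:2, 8:2, 9:2, 10:2, 11:2, 12:2, 13:2.
The maximum eccentricity is 2, realized for instance by the pair 10–7 via 10 – 4 – 7. So the diameter is 2.

2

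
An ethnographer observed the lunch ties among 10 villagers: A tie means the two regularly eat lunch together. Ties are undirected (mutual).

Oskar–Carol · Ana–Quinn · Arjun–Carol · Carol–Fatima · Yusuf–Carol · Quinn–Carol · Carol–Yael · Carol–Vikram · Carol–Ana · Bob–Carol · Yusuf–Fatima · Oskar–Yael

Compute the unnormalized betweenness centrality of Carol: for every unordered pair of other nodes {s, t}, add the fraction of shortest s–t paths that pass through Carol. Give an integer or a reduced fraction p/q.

33

Pairs whose geodesics pass through Carol — Arjun–Oskar: 1; Arjun–Bob: 1; Arjun–Quinn: 1; Arjun–Yusuf: 1; Arjun–Vikram: 1; Arjun–Ana: 1; Arjun–Fatima: 1; Arjun–Yael: 1; Oskar–Bob: 1; Oskar–Quinn: 1; Oskar–Yusuf: 1; Oskar–Vikram: 1; Oskar–Ana: 1; Oskar–Fatima: 1 … (+19 more pairs).
All other pairs contribute 0.
Summing the contributions gives betweenness(Carol) = 33.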